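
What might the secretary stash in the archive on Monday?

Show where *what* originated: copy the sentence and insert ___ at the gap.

What might the secretary stash ___ in the archive on Monday?

In situ: The secretary might stash what in the archive on Monday.
The filler 'what' is interpreted as the direct object of 'stash'. The gap is right after 'stash'.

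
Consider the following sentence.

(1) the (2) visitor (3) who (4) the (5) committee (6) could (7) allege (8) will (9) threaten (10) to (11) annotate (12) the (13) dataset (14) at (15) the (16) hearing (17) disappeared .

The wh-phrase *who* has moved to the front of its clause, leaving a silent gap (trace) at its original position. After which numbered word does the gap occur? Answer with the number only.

7

The filler 'who' is interpreted as the subject of the clause embedded under 'allege'. Fronting leaves a gap immediately after 'allege':
The visitor who the committee could allege ___ will threaten to annotate the dataset at the hearing disappeared.
'allege' is word 7.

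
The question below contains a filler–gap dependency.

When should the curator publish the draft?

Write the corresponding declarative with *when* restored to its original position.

'when' is the temporal adjunct. It moves to the left edge, and the trace sits right after 'draft':
When should the curator publish the draft ___?

The curator should publish the draft when.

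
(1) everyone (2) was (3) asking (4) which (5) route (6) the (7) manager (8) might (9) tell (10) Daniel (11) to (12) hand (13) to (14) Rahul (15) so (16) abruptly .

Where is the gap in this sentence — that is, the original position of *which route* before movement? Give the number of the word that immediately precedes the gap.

Pre-movement form: The manager might tell Daniel to hand which route to Rahul so abruptly.
'which route' functions as the direct object of 'hand'. Fronting leaves a gap immediately after 'hand':
Everyone was asking which route the manager might tell Daniel to hand ___ to Rahul so abruptly.
'hand' is word 12.

12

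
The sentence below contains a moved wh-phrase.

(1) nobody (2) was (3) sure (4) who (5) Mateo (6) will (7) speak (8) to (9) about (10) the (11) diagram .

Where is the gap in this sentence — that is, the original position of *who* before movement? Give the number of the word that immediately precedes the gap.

8

Underlying clause: Mateo will speak to who about the diagram.
'who' is the object of the preposition 'to'. It moves to the left edge, and the trace sits right after 'to':
Nobody was sure who Mateo will speak to ___ about the diagram.
'to' is word 8.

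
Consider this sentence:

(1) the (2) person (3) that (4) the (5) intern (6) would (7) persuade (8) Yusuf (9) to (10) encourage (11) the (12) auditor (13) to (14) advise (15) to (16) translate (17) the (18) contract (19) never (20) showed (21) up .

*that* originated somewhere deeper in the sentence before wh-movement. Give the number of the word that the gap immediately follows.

The filler 'that' is interpreted as the direct object of 'advise'. Wh-movement fronts it, leaving a gap right after 'advise':
The person that the intern would persuade Yusuf to encourage the auditor to advise ___ to translate the contract never showed up.
'advise' is word 14.

14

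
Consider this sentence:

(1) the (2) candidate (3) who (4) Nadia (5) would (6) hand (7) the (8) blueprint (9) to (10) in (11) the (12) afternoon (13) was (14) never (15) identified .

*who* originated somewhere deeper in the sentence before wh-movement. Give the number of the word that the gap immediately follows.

'who' functions as the object of the preposition 'to' (recipient of 'hand'). Wh-movement fronts it, leaving a gap right after 'to':
The candidate who Nadia would hand the blueprint to ___ in the afternoon was never identified.
'to' is word 9.

9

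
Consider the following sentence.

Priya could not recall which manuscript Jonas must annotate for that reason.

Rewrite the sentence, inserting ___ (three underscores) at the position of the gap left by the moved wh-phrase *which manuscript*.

Underlying clause: Jonas must annotate which manuscript for that reason.
'which manuscript' is the direct object of 'annotate'. The gap is right after 'annotate'.

Priya could not recall which manuscript Jonas must annotate ___ for that reason.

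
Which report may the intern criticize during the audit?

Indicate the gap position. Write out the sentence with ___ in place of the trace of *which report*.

Which report may the intern criticize ___ during the audit?

Underlying clause: The intern may criticize which report during the audit.
The filler 'which report' is interpreted as the direct object of 'criticize'. The gap is right after 'criticize'.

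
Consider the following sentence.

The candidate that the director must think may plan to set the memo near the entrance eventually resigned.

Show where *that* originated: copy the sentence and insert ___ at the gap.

'that' is the subject of the clause embedded under 'think'. The gap is right after 'think'.

The candidate that the director must think ___ may plan to set the memo near the entrance eventually resigned.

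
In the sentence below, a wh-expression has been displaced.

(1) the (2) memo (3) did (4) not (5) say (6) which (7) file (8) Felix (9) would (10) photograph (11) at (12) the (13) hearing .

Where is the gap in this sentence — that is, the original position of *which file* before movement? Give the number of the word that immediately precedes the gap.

Underlying clause: Felix would photograph which file at the hearing.
'which file' functions as the direct object of 'photograph'. It moves to the left edge, and the trace sits right after 'photograph':
The memo did not say which file Felix would photograph ___ at the hearing.
'photograph' is word 10.

10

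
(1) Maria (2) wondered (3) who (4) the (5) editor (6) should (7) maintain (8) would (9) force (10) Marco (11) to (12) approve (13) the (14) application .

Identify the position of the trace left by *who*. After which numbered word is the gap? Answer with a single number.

Underlying clause: The editor should maintain who would force Marco to approve the application.
'who' is the subject of the clause embedded under 'maintain'. Wh-movement fronts it, leaving a gap right after 'maintain':
Maria wondered who the editor should maintain ___ would force Marco to approve the application.
'maintain' is word 7.

7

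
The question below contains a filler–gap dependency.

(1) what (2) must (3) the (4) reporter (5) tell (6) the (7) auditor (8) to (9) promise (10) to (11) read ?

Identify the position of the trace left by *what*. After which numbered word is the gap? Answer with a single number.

11

Underlying clause: The reporter must tell the auditor to promise to read what.
'what' functions as the direct object of 'read'. Fronting leaves a gap immediately after 'read':
What must the reporter tell the auditor to promise to read ___?
'read' is word 11.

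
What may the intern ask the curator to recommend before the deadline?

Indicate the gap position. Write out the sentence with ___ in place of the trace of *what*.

Before movement: The intern may ask the curator to recommend what before the deadline.
'what' is the direct object of 'recommend'. The gap is right after 'recommend'.

What may the intern ask the curator to recommend ___ before the deadline?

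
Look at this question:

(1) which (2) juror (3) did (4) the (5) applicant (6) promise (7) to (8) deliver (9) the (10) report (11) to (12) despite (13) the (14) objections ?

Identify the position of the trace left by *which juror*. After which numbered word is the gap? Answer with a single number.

In situ: The applicant did promise to deliver the report to which juror despite the objections.
'which juror' functions as the object of the preposition 'to' (recipient of 'deliver'). Wh-movement fronts it, leaving a gap right after 'to':
Which juror did the applicant promise to deliver the report to ___ despite the objections?
'to' is word 11.

11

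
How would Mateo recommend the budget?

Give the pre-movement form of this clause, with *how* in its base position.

'how' is the manner adjunct. Fronting leaves a gap immediately after 'budget':
How would Mateo recommend the budget ___?

Mateo would recommend the budget how.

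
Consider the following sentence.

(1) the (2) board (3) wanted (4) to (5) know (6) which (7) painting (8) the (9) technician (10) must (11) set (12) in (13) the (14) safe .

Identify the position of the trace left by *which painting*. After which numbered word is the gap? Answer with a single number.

11

Pre-movement form: The technician must set which painting in the safe.
The filler 'which painting' is interpreted as the direct object of 'set'. Fronting leaves a gap immediately after 'set':
The board wanted to know which painting the technician must set ___ in the safe.
'set' is word 11.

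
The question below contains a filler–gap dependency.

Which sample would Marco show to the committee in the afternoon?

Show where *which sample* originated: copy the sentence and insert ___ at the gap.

Which sample would Marco show ___ to the committee in the afternoon?

Underlying clause: Marco would show which sample to the committee in the afternoon.
The filler 'which sample' is interpreted as the direct object of 'show'. The gap is right after 'show'.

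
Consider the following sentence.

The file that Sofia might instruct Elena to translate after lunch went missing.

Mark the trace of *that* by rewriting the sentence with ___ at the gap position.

The file that Sofia might instruct Elena to translate ___ after lunch went missing.

'that' is the direct object of 'translate'. The gap is right after 'translate'.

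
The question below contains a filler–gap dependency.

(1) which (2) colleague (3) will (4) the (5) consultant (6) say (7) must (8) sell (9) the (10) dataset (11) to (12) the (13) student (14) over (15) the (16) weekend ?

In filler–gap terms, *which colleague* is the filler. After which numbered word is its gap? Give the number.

6

Before movement: The consultant will say which colleague must sell the dataset to the student over the weekend.
'which colleague' is the subject of the clause embedded under 'say'. Fronting leaves a gap immediately after 'say':
Which colleague will the consultant say ___ must sell the dataset to the student over the weekend?
'say' is word 6.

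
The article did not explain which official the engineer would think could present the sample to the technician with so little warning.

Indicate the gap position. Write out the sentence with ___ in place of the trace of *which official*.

The article did not explain which official the engineer would think ___ could present the sample to the technician with so little warning.

Pre-movement form: The engineer would think which official could present the sample to the technician with so little warning.
'which official' is the subject of the clause embedded under 'think'. The gap is right after 'think'.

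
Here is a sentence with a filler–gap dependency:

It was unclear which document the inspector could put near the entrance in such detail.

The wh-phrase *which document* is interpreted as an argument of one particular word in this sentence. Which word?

Underlying clause: The inspector could put which document near the entrance in such detail.
'which document' is the direct object of 'put'. Wh-movement fronts it, leaving a gap right after 'put':
It was unclear which document the inspector could put ___ near the entrance in such detail.

put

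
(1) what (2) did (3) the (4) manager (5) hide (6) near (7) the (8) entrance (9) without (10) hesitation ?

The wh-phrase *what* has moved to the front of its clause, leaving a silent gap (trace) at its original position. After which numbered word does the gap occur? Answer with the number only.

Pre-movement form: The manager did hide what near the entrance without hesitation.
'what' is the direct object of 'hide'. Wh-movement fronts it, leaving a gap right after 'hide':
What did the manager hide ___ near the entrance without hesitation?
'hide' is word 5.

5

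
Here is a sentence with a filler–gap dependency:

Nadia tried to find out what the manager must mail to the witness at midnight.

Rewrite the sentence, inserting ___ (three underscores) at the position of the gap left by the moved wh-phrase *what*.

In situ: The manager must mail what to the witness at midnight.
'what' is the direct object of 'mail'. The gap is right after 'mail'.

Nadia tried to find out what the manager must mail ___ to the witness at midnight.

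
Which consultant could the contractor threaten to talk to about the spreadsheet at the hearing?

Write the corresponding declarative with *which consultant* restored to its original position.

The contractor could threaten to talk to which consultant about the spreadsheet at the hearing.

'which consultant' is the object of the preposition 'to'. Wh-movement fronts it, leaving a gap right after 'to':
Which consultant could the contractor threaten to talk to ___ about the spreadsheet at the hearing?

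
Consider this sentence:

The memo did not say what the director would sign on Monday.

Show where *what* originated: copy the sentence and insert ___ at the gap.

Underlying clause: The director would sign what on Monday.
'what' functions as the direct object of 'sign'. The gap is right after 'sign'.

The memo did not say what the director would sign ___ on Monday.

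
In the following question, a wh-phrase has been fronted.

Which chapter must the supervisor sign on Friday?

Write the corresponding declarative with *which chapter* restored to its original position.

The supervisor must sign which chapter on Friday.

'which chapter' functions as the direct object of 'sign'. Fronting leaves a gap immediately after 'sign':
Which chapter must the supervisor sign ___ on Friday?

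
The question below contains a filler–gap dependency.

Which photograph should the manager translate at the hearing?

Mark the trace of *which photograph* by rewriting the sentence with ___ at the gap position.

Which photograph should the manager translate ___ at the hearing?

Underlying clause: The manager should translate which photograph at the hearing.
'which photograph' functions as the direct object of 'translate'. The gap is right after 'translate'.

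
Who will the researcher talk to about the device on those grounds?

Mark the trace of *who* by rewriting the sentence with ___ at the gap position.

In situ: The researcher will talk to who about the device on those grounds.
'who' is the object of the preposition 'to'. The gap is right after 'to'.

Who will the researcher talk to ___ about the device on those grounds?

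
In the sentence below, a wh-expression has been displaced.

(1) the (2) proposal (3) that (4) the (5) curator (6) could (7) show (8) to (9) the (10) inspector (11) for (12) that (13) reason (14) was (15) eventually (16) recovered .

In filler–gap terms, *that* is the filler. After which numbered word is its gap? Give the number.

'that' is the direct object of 'show'. Fronting leaves a gap immediately after 'show':
The proposal that the curator could show ___ to the inspector for that reason was eventually recovered.
'show' is word 7.

7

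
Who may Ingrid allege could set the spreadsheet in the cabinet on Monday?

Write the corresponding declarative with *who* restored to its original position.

Ingrid may allege who could set the spreadsheet in the cabinet on Monday.

'who' functions as the subject of the clause embedded under 'allege'. Wh-movement fronts it, leaving a gap right after 'allege':
Who may Ingrid allege ___ could set the spreadsheet in the cabinet on Monday?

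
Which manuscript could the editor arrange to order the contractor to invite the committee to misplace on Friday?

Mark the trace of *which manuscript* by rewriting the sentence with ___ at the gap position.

Underlying clause: The editor could arrange to order the contractor to invite the committee to misplace which manuscript on Friday.
'which manuscript' is the direct object of 'misplace'. The gap is right after 'misplace'.

Which manuscript could the editor arrange to order the contractor to invite the committee to misplace ___ on Friday?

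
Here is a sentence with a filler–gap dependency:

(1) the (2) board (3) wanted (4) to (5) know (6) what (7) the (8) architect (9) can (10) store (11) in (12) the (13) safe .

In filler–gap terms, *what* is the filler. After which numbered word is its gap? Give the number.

Before movement: The architect can store what in the safe.
The filler 'what' is interpreted as the direct object of 'store'. Wh-movement fronts it, leaving a gap right after 'store':
The board wanted to know what the architect can store ___ in the safe.
'store' is word 10.

10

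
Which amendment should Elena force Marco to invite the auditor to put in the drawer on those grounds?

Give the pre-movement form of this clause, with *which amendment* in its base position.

Elena should force Marco to invite the auditor to put which amendment in the drawer on those grounds.

'which amendment' is the direct object of 'put'. Wh-movement fronts it, leaving a gap right after 'put':
Which amendment should Elena force Marco to invite the auditor to put ___ in the drawer on those grounds?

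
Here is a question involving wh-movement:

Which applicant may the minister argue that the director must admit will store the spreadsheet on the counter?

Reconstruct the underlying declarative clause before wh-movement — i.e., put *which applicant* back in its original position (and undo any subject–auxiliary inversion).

The minister may argue that the director must admit which applicant will store the spreadsheet on the counter.

'which applicant' is the subject of the clause embedded under 'admit'. It moves to the left edge, and the trace sits right after 'admit':
Which applicant may the minister argue that the director must admit ___ will store the spreadsheet on the counter?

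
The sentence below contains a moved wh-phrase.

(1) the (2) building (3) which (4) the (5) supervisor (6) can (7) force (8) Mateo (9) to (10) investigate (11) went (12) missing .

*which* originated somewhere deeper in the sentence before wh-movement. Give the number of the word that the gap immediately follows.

10

'which' is the direct object of 'investigate'. Wh-movement fronts it, leaving a gap right after 'investigate':
The building which the supervisor can force Mateo to investigate ___ went missing.
'investigate' is word 10.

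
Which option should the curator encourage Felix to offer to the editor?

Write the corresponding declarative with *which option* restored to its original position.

'which option' is the direct object of 'offer'. Fronting leaves a gap immediately after 'offer':
Which option should the curator encourage Felix to offer ___ to the editor?

The curator should encourage Felix to offer which option to the editor.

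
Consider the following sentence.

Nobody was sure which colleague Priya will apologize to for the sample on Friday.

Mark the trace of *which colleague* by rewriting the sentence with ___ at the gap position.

Nobody was sure which colleague Priya will apologize to ___ for the sample on Friday.

In situ: Priya will apologize to which colleague for the sample on Friday.
'which colleague' is the object of the preposition 'to'. The gap is right after 'to'.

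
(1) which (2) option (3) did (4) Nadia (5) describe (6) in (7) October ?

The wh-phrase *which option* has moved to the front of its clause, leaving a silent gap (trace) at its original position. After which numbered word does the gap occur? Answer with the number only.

Underlying clause: Nadia did describe which option in October.
The filler 'which option' is interpreted as the direct object of 'describe'. It moves to the left edge, and the trace sits right after 'describe':
Which option did Nadia describe ___ in October?
'describe' is word 5.

5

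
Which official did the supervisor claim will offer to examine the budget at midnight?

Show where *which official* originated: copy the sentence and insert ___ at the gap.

In situ: The supervisor did claim which official will offer to examine the budget at midnight.
'which official' is the subject of the clause embedded under 'claim'. The gap is right after 'claim'.

Which official did the supervisor claim ___ will offer to examine the budget at midnight?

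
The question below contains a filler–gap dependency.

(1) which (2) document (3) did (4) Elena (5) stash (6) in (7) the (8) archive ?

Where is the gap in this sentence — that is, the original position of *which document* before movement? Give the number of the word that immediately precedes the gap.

5

In situ: Elena did stash which document in the archive.
'which document' is the direct object of 'stash'. It moves to the left edge, and the trace sits right after 'stash':
Which document did Elena stash ___ in the archive?
'stash' is word 5.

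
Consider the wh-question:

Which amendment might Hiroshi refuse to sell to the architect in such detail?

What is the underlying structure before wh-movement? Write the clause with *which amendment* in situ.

'which amendment' functions as the direct object of 'sell'. It moves to the left edge, and the trace sits right after 'sell':
Which amendment might Hiroshi refuse to sell ___ to the architect in such detail?

Hiroshi might refuse to sell which amendment to the architect in such detail.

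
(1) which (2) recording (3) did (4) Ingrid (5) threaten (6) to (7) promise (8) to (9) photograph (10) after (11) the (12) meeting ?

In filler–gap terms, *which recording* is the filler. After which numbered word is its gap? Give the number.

9

Underlying clause: Ingrid did threaten to promise to photograph which recording after the meeting.
'which recording' is the direct object of 'photograph'. It moves to the left edge, and the trace sits right after 'photograph':
Which recording did Ingrid threaten to promise to photograph ___ after the meeting?
'photograph' is word 9.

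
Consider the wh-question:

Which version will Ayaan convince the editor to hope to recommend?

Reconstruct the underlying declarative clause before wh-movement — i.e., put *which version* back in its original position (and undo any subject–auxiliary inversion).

Ayaan will convince the editor to hope to recommend which version.

'which version' is the direct object of 'recommend'. Wh-movement fronts it, leaving a gap right after 'recommend':
Which version will Ayaan convince the editor to hope to recommend ___?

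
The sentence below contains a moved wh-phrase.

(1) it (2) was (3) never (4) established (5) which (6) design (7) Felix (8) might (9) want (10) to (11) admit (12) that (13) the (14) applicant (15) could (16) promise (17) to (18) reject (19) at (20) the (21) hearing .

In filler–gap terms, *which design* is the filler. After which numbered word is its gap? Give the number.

Underlying clause: Felix might want to admit that the applicant could promise to reject which design at the hearing.
'which design' is the direct object of 'reject'. Wh-movement fronts it, leaving a gap right after 'reject':
It was never established which design Felix might want to admit that the applicant could promise to reject ___ at the hearing.
'reject' is word 18.

18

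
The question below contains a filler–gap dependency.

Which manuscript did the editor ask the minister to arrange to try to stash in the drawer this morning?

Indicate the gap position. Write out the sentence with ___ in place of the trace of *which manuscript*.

Which manuscript did the editor ask the minister to arrange to try to stash ___ in the drawer this morning?

Before movement: The editor did ask the minister to arrange to try to stash which manuscript in the drawer this morning.
'which manuscript' is the direct object of 'stash'. The gap is right after 'stash'.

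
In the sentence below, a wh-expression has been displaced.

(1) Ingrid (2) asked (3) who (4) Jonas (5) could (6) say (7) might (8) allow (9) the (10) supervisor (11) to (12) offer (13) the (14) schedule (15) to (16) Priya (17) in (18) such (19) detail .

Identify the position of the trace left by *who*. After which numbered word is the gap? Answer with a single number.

Before movement: Jonas could say who might allow the supervisor to offer the schedule to Priya in such detail.
The filler 'who' is interpreted as the subject of the clause embedded under 'say'. It moves to the left edge, and the trace sits right after 'say':
Ingrid asked who Jonas could say ___ might allow the supervisor to offer the schedule to Priya in such detail.
'say' is word 6.

6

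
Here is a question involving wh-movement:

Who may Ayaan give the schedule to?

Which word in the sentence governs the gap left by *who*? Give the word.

Underlying clause: Ayaan may give the schedule to who.
'who' functions as the object of the preposition 'to' (recipient of 'give'). Fronting leaves a gap immediately after 'to':
Who may Ayaan give the schedule to ___?

to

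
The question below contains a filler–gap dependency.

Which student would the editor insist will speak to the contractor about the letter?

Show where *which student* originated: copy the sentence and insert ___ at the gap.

Pre-movement form: The editor would insist which student will speak to the contractor about the letter.
'which student' is the subject of the clause embedded under 'insist'. The gap is right after 'insist'.

Which student would the editor insist ___ will speak to the contractor about the letter?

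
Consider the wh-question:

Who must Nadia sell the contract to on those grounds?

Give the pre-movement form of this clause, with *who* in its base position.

'who' functions as the object of the preposition 'to' (recipient of 'sell'). Fronting leaves a gap immediately after 'to':
Who must Nadia sell the contract to ___ on those grounds?

Nadia must sell the contract to who on those grounds.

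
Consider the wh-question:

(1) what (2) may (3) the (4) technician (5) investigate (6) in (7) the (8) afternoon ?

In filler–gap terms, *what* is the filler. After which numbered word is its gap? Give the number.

Before movement: The technician may investigate what in the afternoon.
'what' functions as the direct object of 'investigate'. Fronting leaves a gap immediately after 'investigate':
What may the technician investigate ___ in the afternoon?
'investigate' is word 5.

5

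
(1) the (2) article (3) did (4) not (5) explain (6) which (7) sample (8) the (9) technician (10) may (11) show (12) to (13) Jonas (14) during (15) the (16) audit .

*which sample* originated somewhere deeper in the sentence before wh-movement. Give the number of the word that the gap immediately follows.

In situ: The technician may show which sample to Jonas during the audit.
The filler 'which sample' is interpreted as the direct object of 'show'. It moves to the left edge, and the trace sits right after 'show':
The article did not explain which sample the technician may show ___ to Jonas during the audit.
'show' is word 11.

11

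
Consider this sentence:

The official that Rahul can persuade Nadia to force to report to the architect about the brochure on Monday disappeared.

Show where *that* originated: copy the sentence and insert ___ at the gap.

The filler 'that' is interpreted as the direct object of 'force'. The gap is right after 'force'.

The official that Rahul can persuade Nadia to force ___ to report to the architect about the brochure on Monday disappeared.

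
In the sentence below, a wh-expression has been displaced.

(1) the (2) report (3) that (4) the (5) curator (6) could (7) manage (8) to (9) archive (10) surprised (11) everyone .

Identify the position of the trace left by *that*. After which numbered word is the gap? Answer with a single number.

'that' is the direct object of 'archive'. Fronting leaves a gap immediately after 'archive':
The report that the curator could manage to archive ___ surprised everyone.
'archive' is word 9.

9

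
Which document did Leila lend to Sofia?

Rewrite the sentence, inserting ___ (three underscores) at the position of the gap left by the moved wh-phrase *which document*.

Which document did Leila lend ___ to Sofia?

In situ: Leila did lend which document to Sofia.
The filler 'which document' is interpreted as the direct object of 'lend'. The gap is right after 'lend'.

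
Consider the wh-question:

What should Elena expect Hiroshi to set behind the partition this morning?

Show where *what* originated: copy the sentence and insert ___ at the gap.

Underlying clause: Elena should expect Hiroshi to set what behind the partition this morning.
The filler 'what' is interpreted as the direct object of 'set'. The gap is right after 'set'.

What should Elena expect Hiroshi to set ___ behind the partition this morning?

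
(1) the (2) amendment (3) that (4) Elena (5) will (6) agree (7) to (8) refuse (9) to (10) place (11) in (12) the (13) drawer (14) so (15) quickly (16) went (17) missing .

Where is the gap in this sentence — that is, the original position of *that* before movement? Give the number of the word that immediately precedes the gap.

10

'that' is the direct object of 'place'. Fronting leaves a gap immediately after 'place':
The amendment that Elena will agree to refuse to place ___ in the drawer so quickly went missing.
'place' is word 10.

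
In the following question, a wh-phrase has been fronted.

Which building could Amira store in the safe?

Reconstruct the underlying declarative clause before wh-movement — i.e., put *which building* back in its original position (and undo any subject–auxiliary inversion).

Amira could store which building in the safe.

'which building' is the direct object of 'store'. Fronting leaves a gap immediately after 'store':
Which building could Amira store ___ in the safe?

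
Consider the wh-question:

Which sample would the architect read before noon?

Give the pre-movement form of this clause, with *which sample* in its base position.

The architect would read which sample before noon.

'which sample' functions as the direct object of 'read'. It moves to the left edge, and the trace sits right after 'read':
Which sample would the architect read ___ before noon?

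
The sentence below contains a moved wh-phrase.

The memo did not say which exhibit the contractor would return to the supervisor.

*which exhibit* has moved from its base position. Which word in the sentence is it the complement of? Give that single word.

Before movement: The contractor would return which exhibit to the supervisor.
'which exhibit' functions as the direct object of 'return'. Wh-movement fronts it, leaving a gap right after 'return':
The memo did not say which exhibit the contractor would return ___ to the supervisor.

return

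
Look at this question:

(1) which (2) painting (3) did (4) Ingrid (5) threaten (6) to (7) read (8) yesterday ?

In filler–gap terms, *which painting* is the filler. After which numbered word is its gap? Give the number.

In situ: Ingrid did threaten to read which painting yesterday.
'which painting' is the direct object of 'read'. It moves to the left edge, and the trace sits right after 'read':
Which painting did Ingrid threaten to read ___ yesterday?
'read' is word 7.

7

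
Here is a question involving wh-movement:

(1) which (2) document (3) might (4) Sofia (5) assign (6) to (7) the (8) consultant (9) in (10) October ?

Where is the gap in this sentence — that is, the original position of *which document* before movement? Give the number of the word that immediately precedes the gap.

Before movement: Sofia might assign which document to the consultant in October.
The filler 'which document' is interpreted as the direct object of 'assign'. Wh-movement fronts it, leaving a gap right after 'assign':
Which document might Sofia assign ___ to the consultant in October?
'assign' is word 5.

5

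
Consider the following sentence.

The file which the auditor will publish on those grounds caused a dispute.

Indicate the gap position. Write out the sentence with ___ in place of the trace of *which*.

'which' functions as the direct object of 'publish'. The gap is right after 'publish'.

The file which the auditor will publish ___ on those grounds caused a dispute.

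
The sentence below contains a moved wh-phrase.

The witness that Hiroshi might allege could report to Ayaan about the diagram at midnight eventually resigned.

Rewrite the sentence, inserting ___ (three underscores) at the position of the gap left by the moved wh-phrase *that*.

'that' functions as the subject of the clause embedded under 'allege'. The gap is right after 'allege'.

The witness that Hiroshi might allege ___ could report to Ayaan about the diagram at midnight eventually resigned.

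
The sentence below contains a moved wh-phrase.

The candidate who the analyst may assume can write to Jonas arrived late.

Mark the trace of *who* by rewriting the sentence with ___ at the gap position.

The filler 'who' is interpreted as the subject of the clause embedded under 'assume'. The gap is right after 'assume'.

The candidate who the analyst may assume ___ can write to Jonas arrived late.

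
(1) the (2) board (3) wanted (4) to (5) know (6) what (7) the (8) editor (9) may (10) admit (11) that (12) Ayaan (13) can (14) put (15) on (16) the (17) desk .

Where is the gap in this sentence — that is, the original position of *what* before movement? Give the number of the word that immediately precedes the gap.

14

In situ: The editor may admit that Ayaan can put what on the desk.
The filler 'what' is interpreted as the direct object of 'put'. Fronting leaves a gap immediately after 'put':
The board wanted to know what the editor may admit that Ayaan can put ___ on the desk.
'put' is word 14.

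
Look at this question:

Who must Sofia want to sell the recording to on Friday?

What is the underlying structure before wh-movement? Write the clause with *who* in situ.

Sofia must want to sell the recording to who on Friday.

The filler 'who' is interpreted as the object of the preposition 'to' (recipient of 'sell'). Wh-movement fronts it, leaving a gap right after 'to':
Who must Sofia want to sell the recording to ___ on Friday?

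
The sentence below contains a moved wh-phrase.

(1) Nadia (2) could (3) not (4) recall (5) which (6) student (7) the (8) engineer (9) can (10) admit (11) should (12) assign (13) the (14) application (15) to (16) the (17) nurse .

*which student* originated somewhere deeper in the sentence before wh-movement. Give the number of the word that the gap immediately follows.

10

Underlying clause: The engineer can admit which student should assign the application to the nurse.
'which student' is the subject of the clause embedded under 'admit'. Wh-movement fronts it, leaving a gap right after 'admit':
Nadia could not recall which student the engineer can admit ___ should assign the application to the nurse.
'admit' is word 10.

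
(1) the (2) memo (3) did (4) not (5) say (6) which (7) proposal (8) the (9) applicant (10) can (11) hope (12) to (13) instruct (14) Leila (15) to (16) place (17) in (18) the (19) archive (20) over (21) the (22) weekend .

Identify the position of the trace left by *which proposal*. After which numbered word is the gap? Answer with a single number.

Before movement: The applicant can hope to instruct Leila to place which proposal in the archive over the weekend.
'which proposal' is the direct object of 'place'. Wh-movement fronts it, leaving a gap right after 'place':
The memo did not say which proposal the applicant can hope to instruct Leila to place ___ in the archive over the weekend.
'place' is word 16.

16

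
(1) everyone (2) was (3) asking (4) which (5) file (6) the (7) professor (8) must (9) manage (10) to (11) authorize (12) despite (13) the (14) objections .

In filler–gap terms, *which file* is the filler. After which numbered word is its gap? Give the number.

Underlying clause: The professor must manage to authorize which file despite the objections.
'which file' is the direct object of 'authorize'. It moves to the left edge, and the trace sits right after 'authorize':
Everyone was asking which file the professor must manage to authorize ___ despite the objections.
'authorize' is word 11.

11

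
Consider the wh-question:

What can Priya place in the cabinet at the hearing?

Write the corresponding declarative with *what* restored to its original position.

The filler 'what' is interpreted as the direct object of 'place'. Fronting leaves a gap immediately after 'place':
What can Priya place ___ in the cabinet at the hearing?

Priya can place what in the cabinet at the hearing.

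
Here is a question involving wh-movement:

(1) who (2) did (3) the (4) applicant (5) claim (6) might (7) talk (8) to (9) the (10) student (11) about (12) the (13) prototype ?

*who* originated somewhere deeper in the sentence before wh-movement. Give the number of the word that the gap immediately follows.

In situ: The applicant did claim who might talk to the student about the prototype.
'who' functions as the subject of the clause embedded under 'claim'. Wh-movement fronts it, leaving a gap right after 'claim':
Who did the applicant claim ___ might talk to the student about the prototype?
'claim' is word 5.

5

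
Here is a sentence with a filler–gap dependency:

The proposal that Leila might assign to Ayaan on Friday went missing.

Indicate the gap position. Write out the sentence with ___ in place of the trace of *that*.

'that' functions as the direct object of 'assign'. The gap is right after 'assign'.

The proposal that Leila might assign ___ to Ayaan on Friday went missing.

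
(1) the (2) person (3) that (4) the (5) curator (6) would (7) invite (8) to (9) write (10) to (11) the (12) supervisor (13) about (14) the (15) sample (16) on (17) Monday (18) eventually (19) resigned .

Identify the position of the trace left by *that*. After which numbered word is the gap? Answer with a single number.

'that' functions as the direct object of 'invite'. Fronting leaves a gap immediately after 'invite':
The person that the curator would invite ___ to write to the supervisor about the sample on Monday eventually resigned.
'invite' is word 7.

7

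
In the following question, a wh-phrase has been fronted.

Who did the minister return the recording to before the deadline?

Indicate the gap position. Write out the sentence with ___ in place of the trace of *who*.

Who did the minister return the recording to ___ before the deadline?

Pre-movement form: The minister did return the recording to who before the deadline.
'who' is the object of the preposition 'to' (recipient of 'return'). The gap is right after 'to'.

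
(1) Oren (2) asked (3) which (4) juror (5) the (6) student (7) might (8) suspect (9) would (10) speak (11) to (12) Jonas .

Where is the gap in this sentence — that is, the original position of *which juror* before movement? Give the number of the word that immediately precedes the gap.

8

In situ: The student might suspect which juror would speak to Jonas.
The filler 'which juror' is interpreted as the subject of the clause embedded under 'suspect'. Fronting leaves a gap immediately after 'suspect':
Oren asked which juror the student might suspect ___ would speak to Jonas.
'suspect' is word 8.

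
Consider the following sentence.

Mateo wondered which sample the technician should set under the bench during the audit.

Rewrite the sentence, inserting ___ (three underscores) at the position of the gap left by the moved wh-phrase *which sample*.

Before movement: The technician should set which sample under the bench during the audit.
'which sample' is the direct object of 'set'. The gap is right after 'set'.

Mateo wondered which sample the technician should set ___ under the bench during the audit.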